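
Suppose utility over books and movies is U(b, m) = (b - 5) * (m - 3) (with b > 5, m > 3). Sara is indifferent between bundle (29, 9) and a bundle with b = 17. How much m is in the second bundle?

m = 15

U(29, 9) = 144.
Set U(17, m) = 144 and solve.
With b = 17: (17 − 5) = 12, so (m − 3) = 144/12 = 12.
So m = 3 + 12 = 15.
Check: U(17, 15) = 144.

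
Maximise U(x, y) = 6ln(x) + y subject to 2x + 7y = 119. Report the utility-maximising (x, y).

x* = 21, y* = 11

MU_x = 6/x, MU_y = 1.
MRS = 6/x ÷ 1.
Tangency: set MRS = p_x/p_y = 2/7.
MRS depends only on x: 6/x = 2/7 ⇒ x* = 6/(2/7) = 21.
From the budget, 7·y = 119 − 2·21 = 77, so y* = 11.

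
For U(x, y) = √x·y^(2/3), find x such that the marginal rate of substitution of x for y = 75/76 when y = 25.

MU_x = 0.5·x^(-0.5)·y^(2/3) and MU_y = 2/3·√x·y^(-1/3).
MRS = MU_x/MU_y = (0.75)·y/x.
Substitute y = 25: MRS = 18.75/x. Setting 18.75/x = 75/76 gives x = 18.75/(75/76) = 19.

x = 19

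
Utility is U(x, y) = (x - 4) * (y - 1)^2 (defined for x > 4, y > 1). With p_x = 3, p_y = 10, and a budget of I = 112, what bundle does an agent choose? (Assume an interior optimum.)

x* = 14, y* = 7

MU_x = (y−1)^2, MU_y = 2·(x−4)·(y−1).
MRS = (1/2)·(y−1)/(x−4).
Tangency: set MRS = p_x/p_y = 3/10 = 0.3.
So (1/2)·(y − 1)/(x − 4) = 0.3, i.e. (y − 1) = 0.6·(x − 4).
Rewrite the budget in excess-of-subsistence terms: 3·(x − 4) + 10·(y − 1) = 112 − 3·4 − 10·1 = 90.
Substituting, 9·(x − 4) = 90, so x − 4 = 10 and x* = 14.
Then y − 1 = 0.6·10 = 6, so y* = 7.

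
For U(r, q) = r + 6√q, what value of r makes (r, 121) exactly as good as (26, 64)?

r = 8

U(26, 64) = 74.
Set U(r, 121) = 74 and solve.
With q = 121: √121 = 11, so r = 74 − 6·11 = 8.
Check: U(8, 121) = 74.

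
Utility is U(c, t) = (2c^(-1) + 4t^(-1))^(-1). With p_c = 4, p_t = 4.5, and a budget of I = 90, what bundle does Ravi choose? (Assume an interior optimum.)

c* = 9, t* = 12

For CES with ρ = -1, MRS = (2/4)·(t/c)^2.
Tangency: set MRS = p_c/p_t = 4/4.5 = 8/9.
So (t/c)^2 = 16/9; taking the square root, t/c = 4/3, i.e. t = (4/3)·c.
Substitute into the budget 4·c + 4.5·t = 90: 10·c = 90, so c* = 9 and t* = (4/3)·9 = 12.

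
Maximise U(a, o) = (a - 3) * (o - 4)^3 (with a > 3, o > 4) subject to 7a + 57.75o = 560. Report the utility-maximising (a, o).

a* = 14, o* = 8

MU_a = (o−4)^3, MU_o = 3·(a−3)·(o−4)^2.
MRS = (1/3)·(o−4)/(a−3).
Tangency: set MRS = p_a/p_o = 7/57.75 = 4/33.
So (1/3)·(o − 4)/(a − 3) = 4/33, i.e. (o − 4) = (4/11)·(a − 3).
Rewrite the budget in excess-of-subsistence terms: 7·(a − 3) + 57.75·(o − 4) = 560 − 7·3 − 57.75·4 = 308.
Substituting, 28·(a − 3) = 308, so a − 3 = 11 and a* = 14.
Then o − 4 = (4/11)·11 = 4, so o* = 8.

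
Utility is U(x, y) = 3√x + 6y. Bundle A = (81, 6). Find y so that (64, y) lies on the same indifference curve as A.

y = 6.5

U(81, 6) = 63.
Set U(64, y) = 63 and solve.
With x = 64: √64 = 8, so 6y = 63 − 3·8 = 39 and y = 6.5.
Check: U(64, 6.5) = 63.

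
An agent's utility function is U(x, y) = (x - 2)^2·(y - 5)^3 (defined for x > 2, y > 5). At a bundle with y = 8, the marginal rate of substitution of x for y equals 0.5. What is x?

MU_x = 2·(x−2)·(y−5)^3, MU_y = 3·(x−2)^2·(y−5)^2.
MRS = (2/3)·(y−5)/(x−2).
Substitute y = 8: MRS = 2/(x − 2). Setting this equal to 0.5 gives x − 2 = 2/0.5 = 4, so x = 6.

x = 6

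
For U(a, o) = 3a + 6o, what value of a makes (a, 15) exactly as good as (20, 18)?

U(20, 18) = 168.
Set U(a, 15) = 168 and solve.
3a + 6·15 = 168 ⇒ 3a = 78 ⇒ a = 26.
Check: U(26, 15) = 168.

a = 26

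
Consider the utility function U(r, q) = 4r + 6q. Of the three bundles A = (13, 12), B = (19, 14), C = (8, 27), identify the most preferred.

Evaluate utility at each bundle:
U(A) = 124.
U(B) = 160.
U(C) = 194.
Highest utility is C, so C ≻ B ≻ A.

Bundle C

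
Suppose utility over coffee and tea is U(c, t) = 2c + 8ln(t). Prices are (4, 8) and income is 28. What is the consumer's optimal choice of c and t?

c* = 3, t* = 2

MU_c = 2, MU_t = 8/t.
MRS = 2 ÷ (8/t).
Tangency: set MRS = p_c/p_t = 4/8 = 0.5.
MRS depends only on t: 0.25·t = 0.5 ⇒ t* = 0.5/0.25 = 2.
From the budget, 4·c = 28 − 8·2 = 12, so c* = 3.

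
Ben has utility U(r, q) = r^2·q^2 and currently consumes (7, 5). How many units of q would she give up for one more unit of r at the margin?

MU_r = 2·r·q^2 and MU_q = 2·r^2·q.
MRS = MU_r/MU_q = q/r.
At (7, 5): MRS = 5/7.
So at (7, 5) the consumer would give up 5/7 units of q for one more unit of r.

MRS = 5/7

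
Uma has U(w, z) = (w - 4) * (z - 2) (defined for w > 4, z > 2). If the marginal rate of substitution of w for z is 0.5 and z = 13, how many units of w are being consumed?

w = 26

MU_w = (z−2), MU_z = (w−4).
MRS = (z−2)/(w−4).
Substitute z = 13: MRS = 11/(w − 4). Setting this equal to 0.5 gives w − 4 = 11/0.5 = 22, so w = 26.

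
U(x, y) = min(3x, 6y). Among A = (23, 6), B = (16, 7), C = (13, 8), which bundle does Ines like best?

Bundle B

Evaluate utility at each bundle:
U(A) = 36.
U(B) = 42.
U(C) = 39.
Highest utility is B, so B ≻ C ≻ A.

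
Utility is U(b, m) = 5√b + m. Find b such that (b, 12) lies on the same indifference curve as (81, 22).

b = 121

U(81, 22) = 67.
Set U(b, 12) = 67 and solve.
With m = 12: 5√b = 67 − 12 = 55, so √b = 11 and b = 121.
Check: U(121, 12) = 67.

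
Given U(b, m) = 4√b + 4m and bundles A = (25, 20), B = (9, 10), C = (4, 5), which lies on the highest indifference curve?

Evaluate utility at each bundle:
U(A) = 100.000.
U(B) = 52.000.
U(C) = 28.000.
Highest utility is A, so A ≻ B ≻ C.

Bundle A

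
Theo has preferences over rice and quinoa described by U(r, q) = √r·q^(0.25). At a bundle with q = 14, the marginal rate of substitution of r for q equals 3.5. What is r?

MU_r = 0.5·r^(-0.5)·q^(0.25) and MU_q = 0.25·√r·q^(-0.75).
MRS = MU_r/MU_q = (2)·q/r.
Substitute q = 14: MRS = 28/r. Setting 28/r = 3.5 gives r = 28/3.5 = 8.

r = 8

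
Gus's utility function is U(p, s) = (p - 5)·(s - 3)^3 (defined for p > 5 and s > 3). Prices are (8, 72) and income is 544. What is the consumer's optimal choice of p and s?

MU_p = (s−3)^3, MU_s = 3·(p−5)·(s−3)^2.
MRS = (1/3)·(s−3)/(p−5).
Tangency: set MRS = p_p/p_s = 8/72 = 1/9.
So (1/3)·(s − 3)/(p − 5) = 1/9, i.e. (s − 3) = (1/3)·(p − 5).
Rewrite the budget in excess-of-subsistence terms: 8·(p − 5) + 72·(s − 3) = 544 − 8·5 − 72·3 = 288.
Substituting, 32·(p − 5) = 288, so p − 5 = 9 and p* = 14.
Then s − 3 = (1/3)·9 = 3, so s* = 6.

p* = 14, s* = 6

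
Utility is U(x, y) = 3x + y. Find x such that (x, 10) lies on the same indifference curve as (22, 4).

U(22, 4) = 70.
Set U(x, 10) = 70 and solve.
3x + 10 = 70 ⇒ 3x = 60 ⇒ x = 20.
Check: U(20, 10) = 70.

x = 20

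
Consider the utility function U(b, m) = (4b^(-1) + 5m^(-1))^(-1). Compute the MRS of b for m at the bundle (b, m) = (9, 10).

MRS = 80/81

For CES with ρ = -1, MRS = (4/5)·(m/b)^2.
At (9, 10): MRS = 80/81.
That is, one extra unit of b is worth 80/81 units of m at the margin.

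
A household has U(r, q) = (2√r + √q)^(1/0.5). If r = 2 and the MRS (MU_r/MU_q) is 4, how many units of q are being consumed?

q = 8

For CES with ρ = 0.5, MRS = (2/1)·√(q/r).
Setting (2/1)·√(q/2) = 4 gives √(q/2) = 2, so q/2 = 4 and q = 8.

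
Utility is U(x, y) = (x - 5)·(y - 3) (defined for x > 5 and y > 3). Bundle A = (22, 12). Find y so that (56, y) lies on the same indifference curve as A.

y = 6

U(22, 12) = 153.
Set U(56, y) = 153 and solve.
With x = 56: (56 − 5) = 51, so (y − 3) = 153/51 = 3.
So y = 3 + 3 = 6.
Check: U(56, 6) = 153.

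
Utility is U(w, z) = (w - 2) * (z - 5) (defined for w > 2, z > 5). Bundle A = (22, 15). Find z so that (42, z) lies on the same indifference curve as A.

U(22, 15) = 200.
Set U(42, z) = 200 and solve.
With w = 42: (42 − 2) = 40, so (z − 5) = 200/40 = 5.
So z = 5 + 5 = 10.
Check: U(42, 10) = 200.

z = 10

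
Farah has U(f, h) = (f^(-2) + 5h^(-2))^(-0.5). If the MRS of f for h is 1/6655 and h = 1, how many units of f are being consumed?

For CES with ρ = -2, MRS = (1/5)·(h/f)^3.
Setting (1/5)·(1/f)^3 = 1/6655 gives (1/f)^3 = 1/1331, so 1/f = 1/11 and f = 11.

f = 11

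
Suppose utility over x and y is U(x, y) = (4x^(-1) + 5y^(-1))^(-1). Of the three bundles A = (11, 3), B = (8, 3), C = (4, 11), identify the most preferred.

Evaluate utility at each bundle:
U(A) = 0.493.
U(B) = 0.462.
U(C) = 0.688.
Highest utility is C, so C ≻ A ≻ B.

Bundle C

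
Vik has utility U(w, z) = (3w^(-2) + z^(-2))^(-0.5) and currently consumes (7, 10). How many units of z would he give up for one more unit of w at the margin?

For CES with ρ = -2, MRS = (3/1)·(z/w)^3.
At (7, 10): MRS = 3000/343.
That is, one extra unit of w is worth 3000/343 units of z at the margin.

MRS = 3000/343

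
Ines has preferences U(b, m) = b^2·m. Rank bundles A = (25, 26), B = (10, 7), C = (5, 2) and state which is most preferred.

Evaluate utility at each bundle:
U(A) = 16250.
U(B) = 700.
U(C) = 50.
Highest utility is A, so A ≻ B ≻ C.

Bundle A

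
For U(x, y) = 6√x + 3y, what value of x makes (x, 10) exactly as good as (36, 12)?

U(36, 12) = 72.
Set U(x, 10) = 72 and solve.
With y = 10: 6√x = 72 − 3·10 = 42, so √x = 7 and x = 49.
Check: U(49, 10) = 72.

x = 49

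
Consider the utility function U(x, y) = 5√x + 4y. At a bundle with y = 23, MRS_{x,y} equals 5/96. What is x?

x = 144

MU_x = 5/(2√x), MU_y = 4.
MRS = 5/(2√x) ÷ 4.
MRS depends only on x: 0.625/√x = 5/96 ⇒ √x = 0.625/(5/96) = 12 ⇒ x = 144.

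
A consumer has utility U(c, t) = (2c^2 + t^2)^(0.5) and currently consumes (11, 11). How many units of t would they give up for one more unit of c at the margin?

For CES with ρ = 2, MRS = (2/1)·(t/c)^(-1).
At (11, 11): MRS = 2.
That is, one extra unit of c is worth 2 units of t at the margin.

MRS = 2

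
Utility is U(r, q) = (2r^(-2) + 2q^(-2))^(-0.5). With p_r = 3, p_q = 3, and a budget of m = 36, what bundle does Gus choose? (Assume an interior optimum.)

r* = 6, q* = 6

For CES with ρ = -2, MRS = (q/r)^3.
Tangency: set MRS = p_r/p_q = 3/3 = 1.
So (q/r)^3 = 1; taking the cube root, q/r = 1, i.e. q = r.
Substitute into the budget 3·r + 3·q = 36: 6·r = 36, so r* = 6 and q* = 6.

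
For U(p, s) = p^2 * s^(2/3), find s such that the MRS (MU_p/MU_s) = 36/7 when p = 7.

MU_p = 2·p·s^(2/3) and MU_s = 2/3·p^2·s^(-1/3).
MRS = MU_p/MU_s = (3)·s/p.
Substitute p = 7: MRS = s/(7/3). Setting s/(7/3) = 36/7 gives s = (36/7)·(7/3) = 12.

s = 12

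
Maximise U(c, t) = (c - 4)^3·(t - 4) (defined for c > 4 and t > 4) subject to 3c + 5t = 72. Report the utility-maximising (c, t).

MU_c = 3·(c−4)^2·(t−4), MU_t = (c−4)^3.
MRS = (3/1)·(t−4)/(c−4).
Tangency: set MRS = p_c/p_t = 3/5 = 0.6.
So (3/1)·(t − 4)/(c − 4) = 0.6, i.e. (t − 4) = 0.2·(c − 4).
Rewrite the budget in excess-of-subsistence terms: 3·(c − 4) + 5·(t − 4) = 72 − 3·4 − 5·4 = 40.
Substituting, 4·(c − 4) = 40, so c − 4 = 10 and c* = 14.
Then t − 4 = 0.2·10 = 2, so t* = 6.

c* = 14, t* = 6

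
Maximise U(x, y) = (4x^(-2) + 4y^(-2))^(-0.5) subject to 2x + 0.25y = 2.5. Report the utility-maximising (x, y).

For CES with ρ = -2, MRS = (y/x)^3.
Tangency: set MRS = p_x/p_y = 2/0.25 = 8.
So (y/x)^3 = 8; taking the cube root, y/x = 2, i.e. y = 2·x.
Substitute into the budget 2·x + 0.25·y = 2.5: 2.5·x = 2.5, so x* = 1 and y* = 2·1 = 2.

x* = 1, y* = 2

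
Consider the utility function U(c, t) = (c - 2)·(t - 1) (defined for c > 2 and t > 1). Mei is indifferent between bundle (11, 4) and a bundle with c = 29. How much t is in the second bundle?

t = 2

U(11, 4) = 27.
Set U(29, t) = 27 and solve.
With c = 29: (29 − 2) = 27, so (t − 1) = 27/27 = 1.
So t = 1 + 1 = 2.
Check: U(29, 2) = 27.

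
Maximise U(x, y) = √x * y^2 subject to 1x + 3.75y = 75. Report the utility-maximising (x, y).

x* = 15, y* = 16

MU_x = 0.5·x^(-0.5)·y^2 and MU_y = 2·√x·y.
MRS = MU_x/MU_y = (0.25)·y/x.
Tangency: set MRS = p_x/p_y = 1/3.75 = 4/15.
So (0.25)·y/x = 4/15, i.e. y = (16/15)·x.
Substitute into the budget 1·x + 3.75·y = 75: 5·x = 75, so x* = 15.
Then y* = (16/15)·15 = 16.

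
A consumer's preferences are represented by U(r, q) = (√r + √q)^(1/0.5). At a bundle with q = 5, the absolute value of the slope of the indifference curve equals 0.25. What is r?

For CES with ρ = 0.5, MRS = √(q/r).
Setting √(5/r) = 0.25 gives 5/r = 1/16 and r = 80.

r = 80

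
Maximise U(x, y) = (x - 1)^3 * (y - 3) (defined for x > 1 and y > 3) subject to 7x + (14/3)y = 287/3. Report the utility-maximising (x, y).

MU_x = 3·(x−1)^2·(y−3), MU_y = (x−1)^3.
MRS = (3/1)·(y−3)/(x−1).
Tangency: set MRS = p_x/p_y = 7/(14/3) = 1.5.
So (3/1)·(y − 3)/(x − 1) = 1.5, i.e. (y − 3) = 0.5·(x − 1).
Rewrite the budget in excess-of-subsistence terms: 7·(x − 1) + (14/3)·(y − 3) = 287/3 − 7·1 − (14/3)·3 = 224/3.
Substituting, (28/3)·(x − 1) = 224/3, so x − 1 = 8 and x* = 9.
Then y − 3 = 0.5·8 = 4, so y* = 7.

x* = 9, y* = 7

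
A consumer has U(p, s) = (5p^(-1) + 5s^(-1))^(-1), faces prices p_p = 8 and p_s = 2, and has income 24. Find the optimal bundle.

p* = 2, s* = 4

For CES with ρ = -1, MRS = (s/p)^2.
Tangency: set MRS = p_p/p_s = 8/2 = 4.
So (s/p)^2 = 4; taking the square root, s/p = 2, i.e. s = 2·p.
Substitute into the budget 8·p + 2·s = 24: 12·p = 24, so p* = 2 and s* = 2·2 = 4.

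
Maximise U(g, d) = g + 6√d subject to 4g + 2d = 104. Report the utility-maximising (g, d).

g* = 8, d* = 36

MU_g = 1, MU_d = 6/(2√d).
MRS = 1 ÷ (6/(2√d)).
Tangency: set MRS = p_g/p_d = 4/2 = 2.
MRS depends only on d: (1/3)·√d = 2 ⇒ √d = 2/(1/3) = 6 ⇒ d* = 36.
From the budget, 4·g = 104 − 2·36 = 32, so g* = 8.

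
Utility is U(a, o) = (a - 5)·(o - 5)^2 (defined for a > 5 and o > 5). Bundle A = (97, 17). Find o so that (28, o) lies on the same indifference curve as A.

U(97, 17) = 13248.
Set U(28, o) = 13248 and solve.
With a = 28: (28 − 5) = 23, so (o − 5)^2 = 13248/23 = 576.
Taking the square root (with o > 5): o − 5 = 24, so o = 29.
Check: U(28, 29) = 13248.

o = 29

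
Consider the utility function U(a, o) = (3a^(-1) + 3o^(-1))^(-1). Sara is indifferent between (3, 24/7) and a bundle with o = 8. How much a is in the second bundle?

U depends on (a, o) only through S = 3a^(-1) + 3o^(-1), so equal utility means equal S. At (3, 24/7): S = 1.875.
With o = 8: 3·8^(-1) = 0.375, so 3a^(-1) = 1.875 − 0.375 = 1.5, i.e. a^(-1) = 0.5.
Hence a = 1/0.5 = 2.
Check: U(2, 8) = 0.5333.

a = 2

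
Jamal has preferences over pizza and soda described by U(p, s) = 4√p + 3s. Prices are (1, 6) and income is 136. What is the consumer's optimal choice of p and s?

MU_p = 4/(2√p), MU_s = 3.
MRS = 4/(2√p) ÷ 3.
Tangency: set MRS = p_p/p_s = 1/6.
MRS depends only on p: (2/3)/√p = 1/6 ⇒ √p = (2/3)/(1/6) = 4 ⇒ p* = 16.
From the budget, 6·s = 136 − 1·16 = 120, so s* = 20.

p* = 16, s* = 20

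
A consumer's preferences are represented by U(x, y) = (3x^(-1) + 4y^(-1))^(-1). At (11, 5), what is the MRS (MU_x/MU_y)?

For CES with ρ = -1, MRS = (3/4)·(y/x)^2.
At (11, 5): MRS = 75/484.
The indifference curve has slope −75/484 at this bundle.

MRS = 75/484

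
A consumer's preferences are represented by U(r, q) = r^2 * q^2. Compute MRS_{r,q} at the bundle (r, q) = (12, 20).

MRS = 5/3

MU_r = 2·r·q^2 and MU_q = 2·r^2·q.
MRS = MU_r/MU_q = q/r.
At (12, 20): MRS = 5/3.
That is, one extra unit of r is worth 5/3 units of q at the margin.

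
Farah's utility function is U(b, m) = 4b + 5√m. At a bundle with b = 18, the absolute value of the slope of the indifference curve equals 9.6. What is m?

m = 36

MU_b = 4, MU_m = 5/(2√m).
MRS = 4 ÷ (5/(2√m)).
MRS depends only on m: 1.6·√m = 9.6 ⇒ √m = 9.6/1.6 = 6 ⇒ m = 36.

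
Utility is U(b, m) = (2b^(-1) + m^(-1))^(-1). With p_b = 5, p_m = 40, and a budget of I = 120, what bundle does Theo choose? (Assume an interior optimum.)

b* = 8, m* = 2

For CES with ρ = -1, MRS = (2/1)·(m/b)^2.
Tangency: set MRS = p_b/p_m = 5/40 = 0.125.
So (m/b)^2 = 1/16; taking the square root, m/b = 0.25, i.e. m = 0.25·b.
Substitute into the budget 5·b + 40·m = 120: 15·b = 120, so b* = 8 and m* = 0.25·8 = 2.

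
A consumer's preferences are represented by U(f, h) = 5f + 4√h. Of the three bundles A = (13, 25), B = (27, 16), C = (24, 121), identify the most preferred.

Evaluate utility at each bundle:
U(A) = 85.000.
U(B) = 151.000.
U(C) = 164.000.
Highest utility is C, so C ≻ B ≻ A.

Bundle C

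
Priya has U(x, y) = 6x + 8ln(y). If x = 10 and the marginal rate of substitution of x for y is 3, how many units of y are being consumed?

MU_x = 6, MU_y = 8/y.
MRS = 6 ÷ (8/y).
MRS depends only on y: 0.75·y = 3 ⇒ y = 3/0.75 = 4.

y = 4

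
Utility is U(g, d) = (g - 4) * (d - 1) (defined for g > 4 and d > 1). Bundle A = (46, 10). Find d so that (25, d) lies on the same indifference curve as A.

d = 19

U(46, 10) = 378.
Set U(25, d) = 378 and solve.
With g = 25: (25 − 4) = 21, so (d − 1) = 378/21 = 18.
So d = 1 + 18 = 19.
Check: U(25, 19) = 378.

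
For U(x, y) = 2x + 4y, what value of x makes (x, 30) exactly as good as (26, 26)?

x = 18

U(26, 26) = 156.
Set U(x, 30) = 156 and solve.
2x + 4·30 = 156 ⇒ 2x = 36 ⇒ x = 18.
Check: U(18, 30) = 156.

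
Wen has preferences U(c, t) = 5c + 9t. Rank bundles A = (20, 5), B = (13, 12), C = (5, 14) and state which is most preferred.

Bundle B

Evaluate utility at each bundle:
U(A) = 145.
U(B) = 173.
U(C) = 151.
Highest utility is B, so B ≻ C ≻ A.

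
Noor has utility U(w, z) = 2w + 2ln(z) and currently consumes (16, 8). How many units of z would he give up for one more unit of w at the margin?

MU_w = 2, MU_z = 2/z.
MRS = 2 ÷ (2/z).
At (16, 8): MRS = 8.
That is, one extra unit of w is worth 8 units of z at the margin.

MRS = 8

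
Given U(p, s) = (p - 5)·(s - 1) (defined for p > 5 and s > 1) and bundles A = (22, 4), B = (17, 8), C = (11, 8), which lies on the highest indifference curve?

Bundle B

Evaluate utility at each bundle:
U(A) = 51.
U(B) = 84.
U(C) = 42.
Highest utility is B, so B ≻ A ≻ C.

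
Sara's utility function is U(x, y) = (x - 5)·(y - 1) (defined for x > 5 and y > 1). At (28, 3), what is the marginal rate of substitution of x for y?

MRS = 2/23

MU_x = (y−1), MU_y = (x−5).
MRS = (y−1)/(x−5).
At (28, 3): MRS = 2/23.
That is, one extra unit of x is worth 2/23 units of y at the margin.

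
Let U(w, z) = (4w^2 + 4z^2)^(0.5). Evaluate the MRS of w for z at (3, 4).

MRS = 0.75

For CES with ρ = 2, MRS = (z/w)^(-1).
At (3, 4): MRS = 0.75.
So at (3, 4) the consumer would give up 0.75 units of z for one more unit of w.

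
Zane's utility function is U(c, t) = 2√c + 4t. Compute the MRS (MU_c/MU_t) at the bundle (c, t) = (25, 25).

MU_c = 2/(2√c), MU_t = 4.
MRS = 2/(2√c) ÷ 4.
At (25, 25): MRS = 0.05.
The indifference curve has slope −0.05 at this bundle.

MRS = 0.05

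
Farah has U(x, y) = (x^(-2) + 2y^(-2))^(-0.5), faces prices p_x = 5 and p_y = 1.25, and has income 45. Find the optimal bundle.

x* = 6, y* = 12

For CES with ρ = -2, MRS = (1/2)·(y/x)^3.
Tangency: set MRS = p_x/p_y = 5/1.25 = 4.
So (y/x)^3 = 8; taking the cube root, y/x = 2, i.e. y = 2·x.
Substitute into the budget 5·x + 1.25·y = 45: 7.5·x = 45, so x* = 6 and y* = 2·6 = 12.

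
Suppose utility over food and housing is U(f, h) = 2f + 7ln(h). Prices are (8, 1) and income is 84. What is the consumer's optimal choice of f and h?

MU_f = 2, MU_h = 7/h.
MRS = 2 ÷ (7/h).
Tangency: set MRS = p_f/p_h = 8/1 = 8.
MRS depends only on h: (2/7)·h = 8 ⇒ h* = 8/(2/7) = 28.
From the budget, 8·f = 84 − 1·28 = 56, so f* = 7.

f* = 7, h* = 28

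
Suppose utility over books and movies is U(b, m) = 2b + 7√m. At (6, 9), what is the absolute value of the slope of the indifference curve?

MU_b = 2, MU_m = 7/(2√m).
MRS = 2 ÷ (7/(2√m)).
At (6, 9): MRS = 12/7.
That is, one extra unit of b is worth 12/7 units of m at the margin.

MRS = 12/7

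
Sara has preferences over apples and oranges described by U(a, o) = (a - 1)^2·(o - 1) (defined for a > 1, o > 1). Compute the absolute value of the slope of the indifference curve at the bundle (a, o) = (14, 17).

MRS = 32/13

MU_a = 2·(a−1)·(o−1), MU_o = (a−1)^2.
MRS = (2/1)·(o−1)/(a−1).
At (14, 17): MRS = 32/13.
The indifference curve has slope −32/13 at this bundle.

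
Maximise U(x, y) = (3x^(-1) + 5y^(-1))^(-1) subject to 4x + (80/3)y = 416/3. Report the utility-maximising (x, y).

For CES with ρ = -1, MRS = (3/5)·(y/x)^2.
Tangency: set MRS = p_x/p_y = 4/(80/3) = 0.15.
So (y/x)^2 = 0.25; taking the square root, y/x = 0.5, i.e. y = 0.5·x.
Substitute into the budget 4·x + (80/3)·y = 416/3: (52/3)·x = 416/3, so x* = 8 and y* = 0.5·8 = 4.

x* = 8, y* = 4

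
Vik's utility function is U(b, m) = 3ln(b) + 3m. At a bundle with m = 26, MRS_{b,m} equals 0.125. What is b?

b = 8

MU_b = 3/b, MU_m = 3.
MRS = 3/b ÷ 3.
MRS depends only on b: 1/b = 0.125 ⇒ b = 1/0.125 = 8.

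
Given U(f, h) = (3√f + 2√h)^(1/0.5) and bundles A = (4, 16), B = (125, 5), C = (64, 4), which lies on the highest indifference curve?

Evaluate utility at each bundle:
U(A) = 196.000.
U(B) = 1445.000.
U(C) = 784.000.
Highest utility is B, so B ≻ C ≻ A.

Bundle B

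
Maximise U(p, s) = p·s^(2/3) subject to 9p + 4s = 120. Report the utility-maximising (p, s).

MU_p = s^(2/3) and MU_s = 2/3·p·s^(-1/3).
MRS = MU_p/MU_s = (1.5)·s/p.
Tangency: set MRS = p_p/p_s = 9/4 = 2.25.
So (1.5)·s/p = 2.25, i.e. s = 1.5·p.
Substitute into the budget 9·p + 4·s = 120: 15·p = 120, so p* = 8.
Then s* = 1.5·8 = 12.

p* = 8, s* = 12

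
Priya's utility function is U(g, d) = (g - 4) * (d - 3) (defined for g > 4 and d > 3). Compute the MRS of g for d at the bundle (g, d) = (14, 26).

MU_g = (d−3), MU_d = (g−4).
MRS = (d−3)/(g−4).
At (14, 26): MRS = 2.3.
So at (14, 26) the consumer would give up 2.3 units of d for one more unit of g.

MRS = 2.3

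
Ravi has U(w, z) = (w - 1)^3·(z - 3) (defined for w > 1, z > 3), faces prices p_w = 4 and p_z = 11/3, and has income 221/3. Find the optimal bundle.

w* = 12, z* = 7

MU_w = 3·(w−1)^2·(z−3), MU_z = (w−1)^3.
MRS = (3/1)·(z−3)/(w−1).
Tangency: set MRS = p_w/p_z = 4/(11/3) = 12/11.
So (3/1)·(z − 3)/(w − 1) = 12/11, i.e. (z − 3) = (4/11)·(w − 1).
Rewrite the budget in excess-of-subsistence terms: 4·(w − 1) + (11/3)·(z − 3) = 221/3 − 4·1 − (11/3)·3 = 176/3.
Substituting, (16/3)·(w − 1) = 176/3, so w − 1 = 11 and w* = 12.
Then z − 3 = (4/11)·11 = 4, so z* = 7.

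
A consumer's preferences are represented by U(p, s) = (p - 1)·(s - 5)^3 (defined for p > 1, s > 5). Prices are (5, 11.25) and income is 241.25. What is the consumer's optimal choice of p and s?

MU_p = (s−5)^3, MU_s = 3·(p−1)·(s−5)^2.
MRS = (1/3)·(s−5)/(p−1).
Tangency: set MRS = p_p/p_s = 5/11.25 = 4/9.
So (1/3)·(s − 5)/(p − 1) = 4/9, i.e. (s − 5) = (4/3)·(p − 1).
Rewrite the budget in excess-of-subsistence terms: 5·(p − 1) + 11.25·(s − 5) = 241.25 − 5·1 − 11.25·5 = 180.
Substituting, 20·(p − 1) = 180, so p − 1 = 9 and p* = 10.
Then s − 5 = (4/3)·9 = 12, so s* = 17.

p* = 10, s* = 17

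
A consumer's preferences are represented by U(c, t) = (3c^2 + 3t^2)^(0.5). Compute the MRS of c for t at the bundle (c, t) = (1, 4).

For CES with ρ = 2, MRS = (t/c)^(-1).
At (1, 4): MRS = 0.25.
So at (1, 4) the consumer would give up 0.25 units of t for one more unit of c.

MRS = 0.25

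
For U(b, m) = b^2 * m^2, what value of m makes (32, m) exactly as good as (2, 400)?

U(2, 400) = 640000.
Set U(32, m) = 640000 and solve.
With b = 32: 32^2 = 1024, so m^2 = 640000/1024 = 625; taking the square root, m = 25.
Check: U(32, 25) = 640000.

m = 25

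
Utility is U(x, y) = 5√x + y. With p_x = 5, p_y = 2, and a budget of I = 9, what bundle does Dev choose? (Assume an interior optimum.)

x* = 1, y* = 2

MU_x = 5/(2√x), MU_y = 1.
MRS = 5/(2√x) ÷ 1.
Tangency: set MRS = p_x/p_y = 5/2 = 2.5.
MRS depends only on x: 2.5/√x = 2.5 ⇒ √x = 2.5/2.5 = 1 ⇒ x* = 1.
From the budget, 2·y = 9 − 5·1 = 4, so y* = 2.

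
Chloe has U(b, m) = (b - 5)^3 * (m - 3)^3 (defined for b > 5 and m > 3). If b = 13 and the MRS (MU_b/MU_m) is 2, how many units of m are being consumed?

MU_b = 3·(b−5)^2·(m−3)^3, MU_m = 3·(b−5)^3·(m−3)^2.
MRS = (m−3)/(b−5).
Substitute b = 13: MRS = (m − 3)/8. Setting this equal to 2 gives m − 3 = 2·8 = 16, so m = 19.

m = 19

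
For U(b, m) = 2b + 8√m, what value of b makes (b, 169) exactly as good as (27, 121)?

U(27, 121) = 142.
Set U(b, 169) = 142 and solve.
With m = 169: √169 = 13, so 2b = 142 − 8·13 = 38 and b = 19.
Check: U(19, 169) = 142.

b = 19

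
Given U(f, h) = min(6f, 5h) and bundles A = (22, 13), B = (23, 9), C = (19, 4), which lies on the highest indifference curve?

Evaluate utility at each bundle:
U(A) = 65.
U(B) = 45.
U(C) = 20.
Highest utility is A, so A ≻ B ≻ C.

Bundle A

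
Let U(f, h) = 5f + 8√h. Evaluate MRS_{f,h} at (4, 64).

MRS = 10

MU_f = 5, MU_h = 8/(2√h).
MRS = 5 ÷ (8/(2√h)).
At (4, 64): MRS = 10.
So at (4, 64) the consumer would give up 10 units of h for one more unit of f.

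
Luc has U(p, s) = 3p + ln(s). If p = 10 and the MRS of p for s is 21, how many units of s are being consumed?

MU_p = 3, MU_s = 1/s.
MRS = 3 ÷ (1/s).
MRS depends only on s: 3·s = 21 ⇒ s = 21/3 = 7.

s = 7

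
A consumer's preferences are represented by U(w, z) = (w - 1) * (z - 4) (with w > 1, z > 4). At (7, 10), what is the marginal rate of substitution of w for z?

MRS = 1

MU_w = (z−4), MU_z = (w−1).
MRS = (z−4)/(w−1).
At (7, 10): MRS = 1.
The indifference curve has slope −1 at this bundle.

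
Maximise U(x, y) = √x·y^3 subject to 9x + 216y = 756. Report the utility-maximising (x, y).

MU_x = 0.5·x^(-0.5)·y^3 and MU_y = 3·√x·y^2.
MRS = MU_x/MU_y = (1/6)·y/x.
Tangency: set MRS = p_x/p_y = 9/216 = 1/24.
So (1/6)·y/x = 1/24, i.e. y = 0.25·x.
Substitute into the budget 9·x + 216·y = 756: 63·x = 756, so x* = 12.
Then y* = 0.25·12 = 3.

x* = 12, y* = 3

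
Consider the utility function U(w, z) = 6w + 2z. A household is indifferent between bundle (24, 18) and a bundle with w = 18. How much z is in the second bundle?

z = 36

U(24, 18) = 180.
Set U(18, z) = 180 and solve.
6·18 + 2z = 180 ⇒ 2z = 72 ⇒ z = 36.
Check: U(18, 36) = 180.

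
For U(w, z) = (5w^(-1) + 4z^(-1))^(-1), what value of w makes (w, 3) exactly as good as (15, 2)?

U depends on (w, z) only through S = 5w^(-1) + 4z^(-1), so equal utility means equal S. At (15, 2): S = 7/3.
With z = 3: 4·3^(-1) = 4/3, so 5w^(-1) = 7/3 − 4/3 = 1, i.e. w^(-1) = 0.2.
Hence w = 1/0.2 = 5.
Check: U(5, 3) = 0.4286.

w = 5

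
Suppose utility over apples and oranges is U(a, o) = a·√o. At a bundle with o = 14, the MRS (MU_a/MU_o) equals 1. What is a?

a = 28

MU_a = √o and MU_o = 0.5·a·o^(-0.5).
MRS = MU_a/MU_o = (2)·o/a.
Substitute o = 14: MRS = 28/a. Setting 28/a = 1 gives a = 28/1 = 28.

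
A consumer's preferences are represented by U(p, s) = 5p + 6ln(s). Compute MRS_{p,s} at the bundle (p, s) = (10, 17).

MRS = 85/6

MU_p = 5, MU_s = 6/s.
MRS = 5 ÷ (6/s).
At (10, 17): MRS = 85/6.
That is, one extra unit of p is worth 85/6 units of s at the margin.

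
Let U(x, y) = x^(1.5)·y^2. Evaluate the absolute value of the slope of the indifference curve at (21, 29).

MRS = 29/28

MU_x = 1.5·√x·y^2 and MU_y = 2·x^(1.5)·y.
MRS = MU_x/MU_y = (0.75)·y/x.
At (21, 29): MRS = 29/28.
That is, one extra unit of x is worth 29/28 units of y at the margin.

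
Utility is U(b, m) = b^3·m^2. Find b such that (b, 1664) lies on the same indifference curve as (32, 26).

U(32, 26) = 22151168.
Set U(b, 1664) = 22151168 and solve.
With m = 1664: 1664^2 = 2768896, so b^3 = 22151168/2768896 = 8; taking the cube root, b = 2.
Check: U(2, 1664) = 22151168.

b = 2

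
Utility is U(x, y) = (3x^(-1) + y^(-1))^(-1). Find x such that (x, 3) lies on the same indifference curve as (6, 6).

x = 9

U depends on (x, y) only through S = 3x^(-1) + y^(-1), so equal utility means equal S. At (6, 6): S = 2/3.
With y = 3: 3^(-1) = 1/3, so 3x^(-1) = 2/3 − 1/3 = 1/3, i.e. x^(-1) = 1/9.
Hence x = 1/(1/9) = 9.
Check: U(9, 3) = 1.5.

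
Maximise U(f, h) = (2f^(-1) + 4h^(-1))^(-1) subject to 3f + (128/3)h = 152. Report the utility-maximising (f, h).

f* = 8, h* = 3

For CES with ρ = -1, MRS = (2/4)·(h/f)^2.
Tangency: set MRS = p_f/p_h = 3/(128/3) = 9/128.
So (h/f)^2 = 9/64; taking the square root, h/f = 0.375, i.e. h = 0.375·f.
Substitute into the budget 3·f + (128/3)·h = 152: 19·f = 152, so f* = 8 and h* = 0.375·8 = 3.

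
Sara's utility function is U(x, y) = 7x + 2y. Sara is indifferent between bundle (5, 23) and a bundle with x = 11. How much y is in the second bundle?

U(5, 23) = 81.
Set U(11, y) = 81 and solve.
7·11 + 2y = 81 ⇒ 2y = 4 ⇒ y = 2.
Check: U(11, 2) = 81.

y = 2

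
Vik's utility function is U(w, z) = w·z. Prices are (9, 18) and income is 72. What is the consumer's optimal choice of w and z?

MU_w = z and MU_z = w.
MRS = MU_w/MU_z = z/w.
Tangency: set MRS = p_w/p_z = 9/18 = 0.5.
So z/w = 0.5, i.e. z = 0.5·w.
Substitute into the budget 9·w + 18·z = 72: 18·w = 72, so w* = 4.
Then z* = 0.5·4 = 2.

w* = 4, z* = 2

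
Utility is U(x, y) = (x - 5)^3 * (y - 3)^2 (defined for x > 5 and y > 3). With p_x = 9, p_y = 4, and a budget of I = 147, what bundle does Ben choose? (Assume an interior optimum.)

x* = 11, y* = 12

MU_x = 3·(x−5)^2·(y−3)^2, MU_y = 2·(x−5)^3·(y−3).
MRS = (3/2)·(y−3)/(x−5).
Tangency: set MRS = p_x/p_y = 9/4 = 2.25.
So (3/2)·(y − 3)/(x − 5) = 2.25, i.e. (y − 3) = 1.5·(x − 5).
Rewrite the budget in excess-of-subsistence terms: 9·(x − 5) + 4·(y − 3) = 147 − 9·5 − 4·3 = 90.
Substituting, 15·(x − 5) = 90, so x − 5 = 6 and x* = 11.
Then y − 3 = 1.5·6 = 9, so y* = 12.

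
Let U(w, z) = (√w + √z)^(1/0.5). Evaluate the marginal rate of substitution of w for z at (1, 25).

For CES with ρ = 0.5, MRS = √(z/w).
At (1, 25): MRS = 5.
The indifference curve has slope −5 at this bundle.

MRS = 5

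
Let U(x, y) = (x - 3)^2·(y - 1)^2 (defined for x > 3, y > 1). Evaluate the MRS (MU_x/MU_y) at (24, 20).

MRS = 19/21

MU_x = 2·(x−3)·(y−1)^2, MU_y = 2·(x−3)^2·(y−1).
MRS = (y−1)/(x−3).
At (24, 20): MRS = 19/21.
So at (24, 20) the consumer would give up 19/21 units of y for one more unit of x.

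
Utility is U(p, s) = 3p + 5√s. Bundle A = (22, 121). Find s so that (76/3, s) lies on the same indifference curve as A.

U(22, 121) = 121.
Set U(76/3, s) = 121 and solve.
With p = 76/3: 5√s = 121 − 3·76/3 = 45, so √s = 9 and s = 81.
Check: U(76/3, 81) = 121.

s = 81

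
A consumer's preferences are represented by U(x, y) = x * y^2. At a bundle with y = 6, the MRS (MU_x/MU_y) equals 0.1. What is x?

MU_x = y^2 and MU_y = 2·x·y.
MRS = MU_x/MU_y = (1/2)·y/x.
Substitute y = 6: MRS = 3/x. Setting 3/x = 0.1 gives x = 3/0.1 = 30.

x = 30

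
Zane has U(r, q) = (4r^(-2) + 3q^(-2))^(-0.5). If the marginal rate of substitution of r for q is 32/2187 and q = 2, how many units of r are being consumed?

r = 9

For CES with ρ = -2, MRS = (4/3)·(q/r)^3.
Setting (4/3)·(2/r)^3 = 32/2187 gives (2/r)^3 = 8/729, so 2/r = 2/9 and r = 9.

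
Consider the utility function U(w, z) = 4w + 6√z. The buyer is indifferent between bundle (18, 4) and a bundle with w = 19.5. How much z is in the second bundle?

U(18, 4) = 84.
Set U(19.5, z) = 84 and solve.
With w = 19.5: 6√z = 84 − 4·19.5 = 6, so √z = 1 and z = 1.
Check: U(19.5, 1) = 84.

z = 1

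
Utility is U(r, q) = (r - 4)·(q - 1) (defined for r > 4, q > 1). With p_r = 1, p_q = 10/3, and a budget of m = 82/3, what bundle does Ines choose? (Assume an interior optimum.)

MU_r = (q−1), MU_q = (r−4).
MRS = (q−1)/(r−4).
Tangency: set MRS = p_r/p_q = 1/(10/3) = 0.3.
So (q − 1)/(r − 4) = 0.3, i.e. (q − 1) = 0.3·(r − 4).
Rewrite the budget in excess-of-subsistence terms: 1·(r − 4) + (10/3)·(q − 1) = 82/3 − 1·4 − (10/3)·1 = 20.
Substituting, 2·(r − 4) = 20, so r − 4 = 10 and r* = 14.
Then q − 1 = 0.3·10 = 3, so q* = 4.

r* = 14, q* = 4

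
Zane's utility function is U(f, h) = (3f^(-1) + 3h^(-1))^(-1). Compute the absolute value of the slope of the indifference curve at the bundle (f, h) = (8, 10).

MRS = 25/16

For CES with ρ = -1, MRS = (h/f)^2.
At (8, 10): MRS = 25/16.
So at (8, 10) the consumer would give up 25/16 units of h for one more unit of f.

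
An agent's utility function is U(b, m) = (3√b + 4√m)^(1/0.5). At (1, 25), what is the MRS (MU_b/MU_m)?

For CES with ρ = 0.5, MRS = (3/4)·√(m/b).
At (1, 25): MRS = 3.75.
That is, one extra unit of b is worth 3.75 units of m at the margin.

MRS = 3.75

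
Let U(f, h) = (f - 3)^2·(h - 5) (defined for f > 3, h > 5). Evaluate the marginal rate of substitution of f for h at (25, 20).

MU_f = 2·(f−3)·(h−5), MU_h = (f−3)^2.
MRS = (2/1)·(h−5)/(f−3).
At (25, 20): MRS = 15/11.
So at (25, 20) the consumer would give up 15/11 units of h for one more unit of f.

MRS = 15/11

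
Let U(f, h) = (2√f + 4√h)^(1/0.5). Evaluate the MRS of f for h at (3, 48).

MRS = 2

For CES with ρ = 0.5, MRS = (2/4)·√(h/f).
At (3, 48): MRS = 2.
That is, one extra unit of f is worth 2 units of h at the margin.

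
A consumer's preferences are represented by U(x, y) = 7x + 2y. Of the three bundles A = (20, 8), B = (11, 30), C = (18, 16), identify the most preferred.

Evaluate utility at each bundle:
U(A) = 156.
U(B) = 137.
U(C) = 158.
Highest utility is C, so C ≻ A ≻ B.

Bundle C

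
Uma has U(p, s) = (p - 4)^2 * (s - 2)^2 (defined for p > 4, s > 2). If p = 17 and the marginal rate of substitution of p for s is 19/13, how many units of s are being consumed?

MU_p = 2·(p−4)·(s−2)^2, MU_s = 2·(p−4)^2·(s−2).
MRS = (s−2)/(p−4).
Substitute p = 17: MRS = (s − 2)/13. Setting this equal to 19/13 gives s − 2 = (19/13)·13 = 19, so s = 21.

s = 21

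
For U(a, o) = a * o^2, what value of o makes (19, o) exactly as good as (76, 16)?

U(76, 16) = 19456.
Set U(19, o) = 19456 and solve.
With a = 19: o^2 = 19456/19 = 1024; taking the square root, o = 32.
Check: U(19, 32) = 19456.

o = 32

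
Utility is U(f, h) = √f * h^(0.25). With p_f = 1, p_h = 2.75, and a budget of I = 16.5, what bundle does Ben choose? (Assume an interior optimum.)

MU_f = 0.5·f^(-0.5)·h^(0.25) and MU_h = 0.25·√f·h^(-0.75).
MRS = MU_f/MU_h = (2)·h/f.
Tangency: set MRS = p_f/p_h = 1/2.75 = 4/11.
So (2)·h/f = 4/11, i.e. h = (2/11)·f.
Substitute into the budget 1·f + 2.75·h = 16.5: 1.5·f = 16.5, so f* = 11.
Then h* = (2/11)·11 = 2.

f* = 11, h* = 2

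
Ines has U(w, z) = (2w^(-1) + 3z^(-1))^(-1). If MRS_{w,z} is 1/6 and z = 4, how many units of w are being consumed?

w = 8

For CES with ρ = -1, MRS = (2/3)·(z/w)^2.
Setting (2/3)·(4/w)^2 = 1/6 gives (4/w)^2 = 0.25, so 4/w = 0.5 and w = 8.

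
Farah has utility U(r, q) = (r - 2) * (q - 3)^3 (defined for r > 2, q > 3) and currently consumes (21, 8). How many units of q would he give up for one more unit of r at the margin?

MU_r = (q−3)^3, MU_q = 3·(r−2)·(q−3)^2.
MRS = (1/3)·(q−3)/(r−2).
At (21, 8): MRS = 5/57.
So at (21, 8) the consumer would give up 5/57 units of q for one more unit of r.

MRS = 5/57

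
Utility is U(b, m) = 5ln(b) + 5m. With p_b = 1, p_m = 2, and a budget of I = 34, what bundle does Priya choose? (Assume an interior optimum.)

MU_b = 5/b, MU_m = 5.
MRS = 5/b ÷ 5.
Tangency: set MRS = p_b/p_m = 1/2 = 0.5.
MRS depends only on b: 1/b = 0.5 ⇒ b* = 1/0.5 = 2.
From the budget, 2·m = 34 − 1·2 = 32, so m* = 16.

b* = 2, m* = 16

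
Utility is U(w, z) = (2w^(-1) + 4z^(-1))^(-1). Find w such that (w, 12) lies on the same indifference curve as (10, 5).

U depends on (w, z) only through S = 2w^(-1) + 4z^(-1), so equal utility means equal S. At (10, 5): S = 1.
With z = 12: 4·12^(-1) = 1/3, so 2w^(-1) = 1 − 1/3 = 2/3, i.e. w^(-1) = 1/3.
Hence w = 1/(1/3) = 3.
Check: U(3, 12) = 1.

w = 3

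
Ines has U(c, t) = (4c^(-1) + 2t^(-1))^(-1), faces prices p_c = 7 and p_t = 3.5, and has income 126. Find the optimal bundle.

c* = 12, t* = 12

For CES with ρ = -1, MRS = (4/2)·(t/c)^2.
Tangency: set MRS = p_c/p_t = 7/3.5 = 2.
So (t/c)^2 = 1; taking the square root, t/c = 1, i.e. t = c.
Substitute into the budget 7·c + 3.5·t = 126: 10.5·c = 126, so c* = 12 and t* = 12.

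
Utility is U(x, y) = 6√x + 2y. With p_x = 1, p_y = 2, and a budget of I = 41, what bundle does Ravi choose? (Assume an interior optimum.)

x* = 9, y* = 16

MU_x = 6/(2√x), MU_y = 2.
MRS = 6/(2√x) ÷ 2.
Tangency: set MRS = p_x/p_y = 1/2 = 0.5.
MRS depends only on x: 1.5/√x = 0.5 ⇒ √x = 1.5/0.5 = 3 ⇒ x* = 9.
From the budget, 2·y = 41 − 1·9 = 32, so y* = 16.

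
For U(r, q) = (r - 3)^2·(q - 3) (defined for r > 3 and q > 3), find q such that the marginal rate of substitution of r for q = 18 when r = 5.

MU_r = 2·(r−3)·(q−3), MU_q = (r−3)^2.
MRS = (2/1)·(q−3)/(r−3).
Substitute r = 5: MRS = (q − 3)/1. Setting this equal to 18 gives q − 3 = 18·1 = 18, so q = 21.

q = 21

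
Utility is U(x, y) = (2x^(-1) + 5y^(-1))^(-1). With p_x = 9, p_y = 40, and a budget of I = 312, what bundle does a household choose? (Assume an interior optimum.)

x* = 8, y* = 6

For CES with ρ = -1, MRS = (2/5)·(y/x)^2.
Tangency: set MRS = p_x/p_y = 9/40.
So (y/x)^2 = 9/16; taking the square root, y/x = 0.75, i.e. y = 0.75·x.
Substitute into the budget 9·x + 40·y = 312: 39·x = 312, so x* = 8 and y* = 0.75·8 = 6.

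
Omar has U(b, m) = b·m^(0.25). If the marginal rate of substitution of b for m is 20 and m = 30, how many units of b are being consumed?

b = 6

MU_b = m^(0.25) and MU_m = 0.25·b·m^(-0.75).
MRS = MU_b/MU_m = (4)·m/b.
Substitute m = 30: MRS = 120/b. Setting 120/b = 20 gives b = 120/20 = 6.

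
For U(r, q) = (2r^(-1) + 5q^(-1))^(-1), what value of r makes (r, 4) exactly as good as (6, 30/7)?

r = 8

U depends on (r, q) only through S = 2r^(-1) + 5q^(-1), so equal utility means equal S. At (6, 30/7): S = 1.5.
With q = 4: 5·4^(-1) = 1.25, so 2r^(-1) = 1.5 − 1.25 = 0.25, i.e. r^(-1) = 0.125.
Hence r = 1/0.125 = 8.
Check: U(8, 4) = 0.6667.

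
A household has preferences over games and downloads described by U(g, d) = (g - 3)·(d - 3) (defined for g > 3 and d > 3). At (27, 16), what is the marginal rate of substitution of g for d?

MRS = 13/24

MU_g = (d−3), MU_d = (g−3).
MRS = (d−3)/(g−3).
At (27, 16): MRS = 13/24.
The indifference curve has slope −13/24 at this bundle.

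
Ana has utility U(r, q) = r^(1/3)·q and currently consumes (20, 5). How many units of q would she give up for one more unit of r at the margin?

MU_r = 1/3·r^(-2/3)·q and MU_q = r^(1/3).
MRS = MU_r/MU_q = (1/3)·q/r.
At (20, 5): MRS = 1/12.
The indifference curve has slope −1/12 at this bundle.

MRS = 1/12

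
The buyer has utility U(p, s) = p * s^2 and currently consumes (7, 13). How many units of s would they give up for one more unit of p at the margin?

MU_p = s^2 and MU_s = 2·p·s.
MRS = MU_p/MU_s = (1/2)·s/p.
At (7, 13): MRS = 13/14.
The indifference curve has slope −13/14 at this bundle.

MRS = 13/14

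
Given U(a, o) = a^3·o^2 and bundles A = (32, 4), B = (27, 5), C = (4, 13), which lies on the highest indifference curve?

Evaluate utility at each bundle:
U(A) = 524288.
U(B) = 492075.
U(C) = 10816.
Highest utility is A, so A ≻ B ≻ C.

Bundle A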